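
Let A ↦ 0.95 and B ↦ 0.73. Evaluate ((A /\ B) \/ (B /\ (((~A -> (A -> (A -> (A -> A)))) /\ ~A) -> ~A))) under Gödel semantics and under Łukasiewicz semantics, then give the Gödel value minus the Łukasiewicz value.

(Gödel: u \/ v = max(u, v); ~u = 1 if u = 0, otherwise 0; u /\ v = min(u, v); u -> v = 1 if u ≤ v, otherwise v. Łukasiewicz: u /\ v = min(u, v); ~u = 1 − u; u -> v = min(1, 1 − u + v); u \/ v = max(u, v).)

0.00

Gödel evaluation:
  (A /\ B) = min(0.95, 0.73) = 0.73
  ~A: Gödel ¬ of 0.95 = 0 (operand ≠ 0)
  (A -> A): 0.95 ≤ 0.95, so result = 1
  (A -> (A -> A)): 0.95 ≤ 1, so result = 1
  (A -> (A -> (A -> A))): 0.95 ≤ 1, so result = 1
  (~A -> (A -> (A -> (A -> A)))): 0 ≤ 1, so result = 1
  ~A: Gödel ¬ of 0.95 = 0 (operand ≠ 0)
  ((~A -> (A -> (A -> (A -> A)))) /\ ~A) = min(1, 0) = 0
  ~A: Gödel ¬ of 0.95 = 0 (operand ≠ 0)
  (((~A -> (A -> (A -> (A -> A)))) /\ ~A) -> ~A): 0 ≤ 0, so result = 1
  (B /\ (((~A -> (A -> (A -> (A -> A)))) /\ ~A) -> ~A)) = min(0.73, 1) = 0.73
  ((A /\ B) \/ (B /\ (((~A -> (A -> (A -> (A -> A)))) /\ ~A) -> ~A))) = max(0.73, 0.73) = 0.73
  Gödel value = 0.73
Łukasiewicz evaluation:
  (A /\ B) = min(0.95, 0.73) = 0.73
  ~A: Łukasiewicz ¬ gives 1 − 0.95 = 0.05
  (A -> A): min(1, 1 − 0.95 + 0.95) = 1
  (A -> (A -> A)): min(1, 1 − 0.95 + 1) = 1
  (A -> (A -> (A -> A))): min(1, 1 − 0.95 + 1) = 1
  (~A -> (A -> (A -> (A -> A)))): min(1, 1 − 0.05 + 1) = 1
  ~A: Łukasiewicz ¬ gives 1 − 0.95 = 0.05
  ((~A -> (A -> (A -> (A -> A)))) /\ ~A) = min(1, 0.05) = 0.05
  ~A: Łukasiewicz ¬ gives 1 − 0.95 = 0.05
  (((~A -> (A -> (A -> (A -> A)))) /\ ~A) -> ~A): min(1, 1 − 0.05 + 0.05) = 1
  (B /\ (((~A -> (A -> (A -> (A -> A)))) /\ ~A) -> ~A)) = min(0.73, 1) = 0.73
  ((A /\ B) \/ (B /\ (((~A -> (A -> (A -> (A -> A)))) /\ ~A) -> ~A))) = max(0.73, 0.73) = 0.73
  Łukasiewicz value = 0.73
Difference: 0.73 − 0.73 = 0.00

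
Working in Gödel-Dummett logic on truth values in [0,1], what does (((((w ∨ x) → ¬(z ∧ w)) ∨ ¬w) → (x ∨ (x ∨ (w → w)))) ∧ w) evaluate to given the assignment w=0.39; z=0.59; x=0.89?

(w ∨ x) = max(0.39, 0.89) = 0.89
(z ∧ w) = min(0.59, 0.39) = 0.39
¬(z ∧ w): Gödel ¬ of 0.39 = 0 (operand ≠ 0)
((w ∨ x) → ¬(z ∧ w)): 0.89 > 0, so result = 0
¬w: Gödel ¬ of 0.39 = 0 (operand ≠ 0)
(((w ∨ x) → ¬(z ∧ w)) ∨ ¬w) = max(0, 0) = 0
(w → w): 0.39 ≤ 0.39, so result = 1
(x ∨ (w → w)) = max(0.89, 1) = 1
(x ∨ (x ∨ (w → w))) = max(0.89, 1) = 1
((((w ∨ x) → ¬(z ∧ w)) ∨ ¬w) → (x ∨ (x ∨ (w → w)))): 0 ≤ 1, so result = 1
(((((w ∨ x) → ¬(z ∧ w)) ∨ ¬w) → (x ∨ (x ∨ (w → w)))) ∧ w) = min(1, 0.39) = 0.39

0.39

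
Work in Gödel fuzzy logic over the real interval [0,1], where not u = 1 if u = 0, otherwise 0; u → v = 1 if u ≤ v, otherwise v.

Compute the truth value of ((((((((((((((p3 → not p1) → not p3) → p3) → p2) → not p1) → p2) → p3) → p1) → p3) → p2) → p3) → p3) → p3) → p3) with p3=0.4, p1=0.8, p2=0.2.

not p1: Gödel ¬ of 0.8 = 0 (operand ≠ 0)
(p3 → not p1): 0.4 > 0, so result = 0
not p3: Gödel ¬ of 0.4 = 0 (operand ≠ 0)
((p3 → not p1) → not p3): 0 ≤ 0, so result = 1
(((p3 → not p1) → not p3) → p3): 1 > 0.4, so result = 0.4
((((p3 → not p1) → not p3) → p3) → p2): 0.4 > 0.2, so result = 0.2
not p1: Gödel ¬ of 0.8 = 0 (operand ≠ 0)
(((((p3 → not p1) → not p3) → p3) → p2) → not p1): 0.2 > 0, so result = 0
((((((p3 → not p1) → not p3) → p3) → p2) → not p1) → p2): 0 ≤ 0.2, so result = 1
(((((((p3 → not p1) → not p3) → p3) → p2) → not p1) → p2) → p3): 1 > 0.4, so result = 0.4
((((((((p3 → not p1) → not p3) → p3) → p2) → not p1) → p2) → p3) → p1): 0.4 ≤ 0.8, so result = 1
(((((((((p3 → not p1) → not p3) → p3) → p2) → not p1) → p2) → p3) → p1) → p3): 1 > 0.4, so result = 0.4
((((((((((p3 → not p1) → not p3) → p3) → p2) → not p1) → p2) → p3) → p1) → p3) → p2): 0.4 > 0.2, so result = 0.2
(((((((((((p3 → not p1) → not p3) → p3) → p2) → not p1) → p2) → p3) → p1) → p3) → p2) → p3): 0.2 ≤ 0.4, so result = 1
((((((((((((p3 → not p1) → not p3) → p3) → p2) → not p1) → p2) → p3) → p1) → p3) → p2) → p3) → p3): 1 > 0.4, so result = 0.4
(((((((((((((p3 → not p1) → not p3) → p3) → p2) → not p1) → p2) → p3) → p1) → p3) → p2) → p3) → p3) → p3): 0.4 ≤ 0.4, so result = 1
((((((((((((((p3 → not p1) → not p3) → p3) → p2) → not p1) → p2) → p3) → p1) → p3) → p2) → p3) → p3) → p3) → p3): 1 > 0.4, so result = 0.4

0.40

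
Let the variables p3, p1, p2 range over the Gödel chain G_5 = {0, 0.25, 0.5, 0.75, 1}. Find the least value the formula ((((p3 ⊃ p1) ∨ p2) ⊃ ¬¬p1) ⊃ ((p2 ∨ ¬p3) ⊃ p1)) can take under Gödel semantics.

0.25

The minimum is attained at p3 = 0, p1 = 0.25, p2 = 0:
  (p3 ⊃ p1): 0 ≤ 0.25, so result = 1
  ((p3 ⊃ p1) ∨ p2) = max(1, 0) = 1
  ¬p1: Gödel ¬ of 0.25 = 0 (operand ≠ 0)
  ¬¬p1: Gödel ¬ of 0 = 1 (operand is 0)
  (((p3 ⊃ p1) ∨ p2) ⊃ ¬¬p1): 1 ≤ 1, so result = 1
  ¬p3: Gödel ¬ of 0 = 1 (operand is 0)
  (p2 ∨ ¬p3) = max(0, 1) = 1
  ((p2 ∨ ¬p3) ⊃ p1): 1 > 0.25, so result = 0.25
  ((((p3 ⊃ p1) ∨ p2) ⊃ ¬¬p1) ⊃ ((p2 ∨ ¬p3) ⊃ p1)): 1 > 0.25, so result = 0.25
Checking all 125 assignments confirms none give a value below 0.25.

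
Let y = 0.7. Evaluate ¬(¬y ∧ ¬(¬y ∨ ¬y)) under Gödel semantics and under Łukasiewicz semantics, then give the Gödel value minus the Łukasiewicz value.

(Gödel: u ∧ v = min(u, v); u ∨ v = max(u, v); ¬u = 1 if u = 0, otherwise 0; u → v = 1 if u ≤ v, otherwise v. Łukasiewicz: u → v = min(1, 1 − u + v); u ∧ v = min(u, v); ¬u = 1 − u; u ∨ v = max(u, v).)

Gödel evaluation:
  ¬y: Gödel ¬ of 0.7 = 0 (operand ≠ 0)
  ¬y: Gödel ¬ of 0.7 = 0 (operand ≠ 0)
  ¬y: Gödel ¬ of 0.7 = 0 (operand ≠ 0)
  (¬y ∨ ¬y) = max(0, 0) = 0
  ¬(¬y ∨ ¬y): Gödel ¬ of 0 = 1 (operand is 0)
  (¬y ∧ ¬(¬y ∨ ¬y)) = min(0, 1) = 0
  ¬(¬y ∧ ¬(¬y ∨ ¬y)): Gödel ¬ of 0 = 1 (operand is 0)
  Gödel value = 1
Łukasiewicz evaluation:
  ¬y: Łukasiewicz ¬ gives 1 − 0.7 = 0.3
  ¬y: Łukasiewicz ¬ gives 1 − 0.7 = 0.3
  ¬y: Łukasiewicz ¬ gives 1 − 0.7 = 0.3
  (¬y ∨ ¬y) = max(0.3, 0.3) = 0.3
  ¬(¬y ∨ ¬y): Łukasiewicz ¬ gives 1 − 0.3 = 0.7
  (¬y ∧ ¬(¬y ∨ ¬y)) = min(0.3, 0.7) = 0.3
  ¬(¬y ∧ ¬(¬y ∨ ¬y)): Łukasiewicz ¬ gives 1 − 0.3 = 0.7
  Łukasiewicz value = 0.7
Difference: 1 − 0.7 = 0.30

0.30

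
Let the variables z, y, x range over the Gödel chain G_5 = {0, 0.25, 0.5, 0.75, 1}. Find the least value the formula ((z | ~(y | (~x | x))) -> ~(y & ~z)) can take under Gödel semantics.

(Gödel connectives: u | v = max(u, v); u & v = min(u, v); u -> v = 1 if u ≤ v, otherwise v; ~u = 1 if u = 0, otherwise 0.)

Every assignment gives 1. For instance at z = 0, y = 0, x = 0:
  ~x: Gödel ¬ of 0 = 1 (operand is 0)
  (~x | x) = max(1, 0) = 1
  (y | (~x | x)) = max(0, 1) = 1
  ~(y | (~x | x)): Gödel ¬ of 1 = 0 (operand ≠ 0)
  (z | ~(y | (~x | x))) = max(0, 0) = 0
  ~z: Gödel ¬ of 0 = 1 (operand is 0)
  (y & ~z) = min(0, 1) = 0
  ~(y & ~z): Gödel ¬ of 0 = 1 (operand is 0)
  ((z | ~(y | (~x | x))) -> ~(y & ~z)): 0 ≤ 1, so result = 1
All 125 assignments give value 1 — the formula is a G_5-tautology.

1.00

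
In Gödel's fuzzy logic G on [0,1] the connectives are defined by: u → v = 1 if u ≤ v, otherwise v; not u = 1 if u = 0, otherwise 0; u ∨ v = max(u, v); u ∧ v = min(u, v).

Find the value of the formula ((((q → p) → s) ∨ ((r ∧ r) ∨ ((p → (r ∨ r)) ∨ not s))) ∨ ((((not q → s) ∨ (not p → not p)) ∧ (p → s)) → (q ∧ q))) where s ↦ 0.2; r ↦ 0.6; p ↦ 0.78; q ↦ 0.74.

(q → p): 0.74 ≤ 0.78, so result = 1
((q → p) → s): 1 > 0.2, so result = 0.2
(r ∧ r) = min(0.6, 0.6) = 0.6
(r ∨ r) = max(0.6, 0.6) = 0.6
(p → (r ∨ r)): 0.78 > 0.6, so result = 0.6
not s: Gödel ¬ of 0.2 = 0 (operand ≠ 0)
((p → (r ∨ r)) ∨ not s) = max(0.6, 0) = 0.6
((r ∧ r) ∨ ((p → (r ∨ r)) ∨ not s)) = max(0.6, 0.6) = 0.6
(((q → p) → s) ∨ ((r ∧ r) ∨ ((p → (r ∨ r)) ∨ not s))) = max(0.2, 0.6) = 0.6
not q: Gödel ¬ of 0.74 = 0 (operand ≠ 0)
(not q → s): 0 ≤ 0.2, so result = 1
not p: Gödel ¬ of 0.78 = 0 (operand ≠ 0)
not p: Gödel ¬ of 0.78 = 0 (operand ≠ 0)
(not p → not p): 0 ≤ 0, so result = 1
((not q → s) ∨ (not p → not p)) = max(1, 1) = 1
(p → s): 0.78 > 0.2, so result = 0.2
(((not q → s) ∨ (not p → not p)) ∧ (p → s)) = min(1, 0.2) = 0.2
(q ∧ q) = min(0.74, 0.74) = 0.74
((((not q → s) ∨ (not p → not p)) ∧ (p → s)) → (q ∧ q)): 0.2 ≤ 0.74, so result = 1
((((q → p) → s) ∨ ((r ∧ r) ∨ ((p → (r ∨ r)) ∨ not s))) ∨ ((((not q → s) ∨ (not p → not p)) ∧ (p → s)) → (q ∧ q))) = max(0.6, 1) = 1

1.00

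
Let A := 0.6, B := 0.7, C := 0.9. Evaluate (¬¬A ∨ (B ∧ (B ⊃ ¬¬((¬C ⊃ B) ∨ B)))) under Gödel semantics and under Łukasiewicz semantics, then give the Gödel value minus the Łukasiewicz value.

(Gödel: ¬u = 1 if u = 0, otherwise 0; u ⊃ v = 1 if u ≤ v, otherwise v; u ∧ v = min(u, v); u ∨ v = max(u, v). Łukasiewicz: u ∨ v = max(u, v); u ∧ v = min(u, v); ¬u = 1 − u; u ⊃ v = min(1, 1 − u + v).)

0.30

Gödel evaluation:
  ¬A: Gödel ¬ of 0.6 = 0 (operand ≠ 0)
  ¬¬A: Gödel ¬ of 0 = 1 (operand is 0)
  ¬C: Gödel ¬ of 0.9 = 0 (operand ≠ 0)
  (¬C ⊃ B): 0 ≤ 0.7, so result = 1
  ((¬C ⊃ B) ∨ B) = max(1, 0.7) = 1
  ¬((¬C ⊃ B) ∨ B): Gödel ¬ of 1 = 0 (operand ≠ 0)
  ¬¬((¬C ⊃ B) ∨ B): Gödel ¬ of 0 = 1 (operand is 0)
  (B ⊃ ¬¬((¬C ⊃ B) ∨ B)): 0.7 ≤ 1, so result = 1
  (B ∧ (B ⊃ ¬¬((¬C ⊃ B) ∨ B))) = min(0.7, 1) = 0.7
  (¬¬A ∨ (B ∧ (B ⊃ ¬¬((¬C ⊃ B) ∨ B)))) = max(1, 0.7) = 1
  Gödel value = 1
Łukasiewicz evaluation:
  ¬A: Łukasiewicz ¬ gives 1 − 0.6 = 0.4
  ¬¬A: Łukasiewicz ¬ gives 1 − 0.4 = 0.6
  ¬C: Łukasiewicz ¬ gives 1 − 0.9 = 0.1
  (¬C ⊃ B): min(1, 1 − 0.1 + 0.7) = 1
  ((¬C ⊃ B) ∨ B) = max(1, 0.7) = 1
  ¬((¬C ⊃ B) ∨ B): Łukasiewicz ¬ gives 1 − 1 = 0
  ¬¬((¬C ⊃ B) ∨ B): Łukasiewicz ¬ gives 1 − 0 = 1
  (B ⊃ ¬¬((¬C ⊃ B) ∨ B)): min(1, 1 − 0.7 + 1) = 1
  (B ∧ (B ⊃ ¬¬((¬C ⊃ B) ∨ B))) = min(0.7, 1) = 0.7
  (¬¬A ∨ (B ∧ (B ⊃ ¬¬((¬C ⊃ B) ∨ B)))) = max(0.6, 0.7) = 0.7
  Łukasiewicz value = 0.7
Difference: 1 − 0.7 = 0.30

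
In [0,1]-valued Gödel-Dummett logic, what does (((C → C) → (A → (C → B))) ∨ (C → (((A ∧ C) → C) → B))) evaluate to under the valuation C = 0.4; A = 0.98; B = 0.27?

0.27

(C → C): 0.4 ≤ 0.4, so result = 1
(C → B): 0.4 > 0.27, so result = 0.27
(A → (C → B)): 0.98 > 0.27, so result = 0.27
((C → C) → (A → (C → B))): 1 > 0.27, so result = 0.27
(A ∧ C) = min(0.98, 0.4) = 0.4
((A ∧ C) → C): 0.4 ≤ 0.4, so result = 1
(((A ∧ C) → C) → B): 1 > 0.27, so result = 0.27
(C → (((A ∧ C) → C) → B)): 0.4 > 0.27, so result = 0.27
(((C → C) → (A → (C → B))) ∨ (C → (((A ∧ C) → C) → B))) = max(0.27, 0.27) = 0.27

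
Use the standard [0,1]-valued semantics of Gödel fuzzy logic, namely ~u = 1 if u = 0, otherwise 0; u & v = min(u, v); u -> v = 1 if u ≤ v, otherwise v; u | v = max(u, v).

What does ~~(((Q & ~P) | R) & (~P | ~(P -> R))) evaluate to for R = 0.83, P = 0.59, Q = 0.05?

0.00

~P: Gödel ¬ of 0.59 = 0 (operand ≠ 0)
(Q & ~P) = min(0.05, 0) = 0
((Q & ~P) | R) = max(0, 0.83) = 0.83
~P: Gödel ¬ of 0.59 = 0 (operand ≠ 0)
(P -> R): 0.59 ≤ 0.83, so result = 1
~(P -> R): Gödel ¬ of 1 = 0 (operand ≠ 0)
(~P | ~(P -> R)) = max(0, 0) = 0
(((Q & ~P) | R) & (~P | ~(P -> R))) = min(0.83, 0) = 0
~(((Q & ~P) | R) & (~P | ~(P -> R))): Gödel ¬ of 0 = 1 (operand is 0)
~~(((Q & ~P) | R) & (~P | ~(P -> R))): Gödel ¬ of 1 = 0 (operand ≠ 0)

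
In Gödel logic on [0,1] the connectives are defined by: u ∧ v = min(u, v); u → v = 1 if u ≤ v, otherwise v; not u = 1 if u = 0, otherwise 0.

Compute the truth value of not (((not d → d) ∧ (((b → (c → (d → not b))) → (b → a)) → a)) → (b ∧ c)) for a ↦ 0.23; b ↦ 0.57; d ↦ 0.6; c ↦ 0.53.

not d: Gödel ¬ of 0.6 = 0 (operand ≠ 0)
(not d → d): 0 ≤ 0.6, so result = 1
not b: Gödel ¬ of 0.57 = 0 (operand ≠ 0)
(d → not b): 0.6 > 0, so result = 0
(c → (d → not b)): 0.53 > 0, so result = 0
(b → (c → (d → not b))): 0.57 > 0, so result = 0
(b → a): 0.57 > 0.23, so result = 0.23
((b → (c → (d → not b))) → (b → a)): 0 ≤ 0.23, so result = 1
(((b → (c → (d → not b))) → (b → a)) → a): 1 > 0.23, so result = 0.23
((not d → d) ∧ (((b → (c → (d → not b))) → (b → a)) → a)) = min(1, 0.23) = 0.23
(b ∧ c) = min(0.57, 0.53) = 0.53
(((not d → d) ∧ (((b → (c → (d → not b))) → (b → a)) → a)) → (b ∧ c)): 0.23 ≤ 0.53, so result = 1
not (((not d → d) ∧ (((b → (c → (d → not b))) → (b → a)) → a)) → (b ∧ c)): Gödel ¬ of 1 = 0 (operand ≠ 0)

0.00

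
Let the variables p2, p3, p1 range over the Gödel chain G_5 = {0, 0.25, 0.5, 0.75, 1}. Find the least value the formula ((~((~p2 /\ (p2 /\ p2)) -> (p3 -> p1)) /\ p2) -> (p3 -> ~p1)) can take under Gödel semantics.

Every assignment gives 1. For instance at p2 = 0, p3 = 0, p1 = 0:
  ~p2: Gödel ¬ of 0 = 1 (operand is 0)
  (p2 /\ p2) = min(0, 0) = 0
  (~p2 /\ (p2 /\ p2)) = min(1, 0) = 0
  (p3 -> p1): 0 ≤ 0, so result = 1
  ((~p2 /\ (p2 /\ p2)) -> (p3 -> p1)): 0 ≤ 1, so result = 1
  ~((~p2 /\ (p2 /\ p2)) -> (p3 -> p1)): Gödel ¬ of 1 = 0 (operand ≠ 0)
  (~((~p2 /\ (p2 /\ p2)) -> (p3 -> p1)) /\ p2) = min(0, 0) = 0
  ~p1: Gödel ¬ of 0 = 1 (operand is 0)
  (p3 -> ~p1): 0 ≤ 1, so result = 1
  ((~((~p2 /\ (p2 /\ p2)) -> (p3 -> p1)) /\ p2) -> (p3 -> ~p1)): 0 ≤ 1, so result = 1
All 125 assignments give value 1 — the formula is a G_5-tautology.

1.00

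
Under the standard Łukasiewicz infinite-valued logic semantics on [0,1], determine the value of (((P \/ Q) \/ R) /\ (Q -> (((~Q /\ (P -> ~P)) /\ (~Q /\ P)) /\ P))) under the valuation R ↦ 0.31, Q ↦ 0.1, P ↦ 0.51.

(P \/ Q) = max(0.51, 0.1) = 0.51
((P \/ Q) \/ R) = max(0.51, 0.31) = 0.51
~Q: Łukasiewicz ¬ gives 1 − 0.1 = 0.9
~P: Łukasiewicz ¬ gives 1 − 0.51 = 0.49
(P -> ~P): min(1, 1 − 0.51 + 0.49) = 0.98
(~Q /\ (P -> ~P)) = min(0.9, 0.98) = 0.9
~Q: Łukasiewicz ¬ gives 1 − 0.1 = 0.9
(~Q /\ P) = min(0.9, 0.51) = 0.51
((~Q /\ (P -> ~P)) /\ (~Q /\ P)) = min(0.9, 0.51) = 0.51
(((~Q /\ (P -> ~P)) /\ (~Q /\ P)) /\ P) = min(0.51, 0.51) = 0.51
(Q -> (((~Q /\ (P -> ~P)) /\ (~Q /\ P)) /\ P)): min(1, 1 − 0.1 + 0.51) = 1
(((P \/ Q) \/ R) /\ (Q -> (((~Q /\ (P -> ~P)) /\ (~Q /\ P)) /\ P))) = min(0.51, 1) = 0.51

0.51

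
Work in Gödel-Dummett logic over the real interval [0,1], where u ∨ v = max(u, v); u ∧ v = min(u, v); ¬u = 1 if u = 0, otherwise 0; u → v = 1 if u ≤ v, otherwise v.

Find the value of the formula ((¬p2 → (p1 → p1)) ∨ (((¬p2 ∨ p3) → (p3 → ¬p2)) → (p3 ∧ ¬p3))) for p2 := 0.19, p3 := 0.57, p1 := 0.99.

¬p2: Gödel ¬ of 0.19 = 0 (operand ≠ 0)
(p1 → p1): 0.99 ≤ 0.99, so result = 1
(¬p2 → (p1 → p1)): 0 ≤ 1, so result = 1
¬p2: Gödel ¬ of 0.19 = 0 (operand ≠ 0)
(¬p2 ∨ p3) = max(0, 0.57) = 0.57
¬p2: Gödel ¬ of 0.19 = 0 (operand ≠ 0)
(p3 → ¬p2): 0.57 > 0, so result = 0
((¬p2 ∨ p3) → (p3 → ¬p2)): 0.57 > 0, so result = 0
¬p3: Gödel ¬ of 0.57 = 0 (operand ≠ 0)
(p3 ∧ ¬p3) = min(0.57, 0) = 0
(((¬p2 ∨ p3) → (p3 → ¬p2)) → (p3 ∧ ¬p3)): 0 ≤ 0, so result = 1
((¬p2 → (p1 → p1)) ∨ (((¬p2 ∨ p3) → (p3 → ¬p2)) → (p3 ∧ ¬p3))) = max(1, 1) = 1

1.00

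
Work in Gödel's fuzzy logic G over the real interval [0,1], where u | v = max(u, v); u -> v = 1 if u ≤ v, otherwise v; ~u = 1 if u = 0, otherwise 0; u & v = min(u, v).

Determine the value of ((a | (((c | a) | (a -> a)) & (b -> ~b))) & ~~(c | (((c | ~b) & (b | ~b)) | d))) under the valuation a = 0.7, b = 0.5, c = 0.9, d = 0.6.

0.70

(c | a) = max(0.9, 0.7) = 0.9
(a -> a): 0.7 ≤ 0.7, so result = 1
((c | a) | (a -> a)) = max(0.9, 1) = 1
~b: Gödel ¬ of 0.5 = 0 (operand ≠ 0)
(b -> ~b): 0.5 > 0, so result = 0
(((c | a) | (a -> a)) & (b -> ~b)) = min(1, 0) = 0
(a | (((c | a) | (a -> a)) & (b -> ~b))) = max(0.7, 0) = 0.7
~b: Gödel ¬ of 0.5 = 0 (operand ≠ 0)
(c | ~b) = max(0.9, 0) = 0.9
~b: Gödel ¬ of 0.5 = 0 (operand ≠ 0)
(b | ~b) = max(0.5, 0) = 0.5
((c | ~b) & (b | ~b)) = min(0.9, 0.5) = 0.5
(((c | ~b) & (b | ~b)) | d) = max(0.5, 0.6) = 0.6
(c | (((c | ~b) & (b | ~b)) | d)) = max(0.9, 0.6) = 0.9
~(c | (((c | ~b) & (b | ~b)) | d)): Gödel ¬ of 0.9 = 0 (operand ≠ 0)
~~(c | (((c | ~b) & (b | ~b)) | d)): Gödel ¬ of 0 = 1 (operand is 0)
((a | (((c | a) | (a -> a)) & (b -> ~b))) & ~~(c | (((c | ~b) & (b | ~b)) | d))) = min(0.7, 1) = 0.7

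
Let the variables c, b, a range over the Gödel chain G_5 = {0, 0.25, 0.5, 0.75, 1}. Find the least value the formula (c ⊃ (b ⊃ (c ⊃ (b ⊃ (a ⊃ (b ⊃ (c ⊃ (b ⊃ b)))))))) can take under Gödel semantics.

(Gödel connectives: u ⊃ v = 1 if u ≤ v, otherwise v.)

1.00

Every assignment gives 1. For instance at c = 0, b = 0, a = 0:
  (b ⊃ b): 0 ≤ 0, so result = 1
  (c ⊃ (b ⊃ b)): 0 ≤ 1, so result = 1
  (b ⊃ (c ⊃ (b ⊃ b))): 0 ≤ 1, so result = 1
  (a ⊃ (b ⊃ (c ⊃ (b ⊃ b)))): 0 ≤ 1, so result = 1
  (b ⊃ (a ⊃ (b ⊃ (c ⊃ (b ⊃ b))))): 0 ≤ 1, so result = 1
  (c ⊃ (b ⊃ (a ⊃ (b ⊃ (c ⊃ (b ⊃ b)))))): 0 ≤ 1, so result = 1
  (b ⊃ (c ⊃ (b ⊃ (a ⊃ (b ⊃ (c ⊃ (b ⊃ b))))))): 0 ≤ 1, so result = 1
  (c ⊃ (b ⊃ (c ⊃ (b ⊃ (a ⊃ (b ⊃ (c ⊃ (b ⊃ b)))))))): 0 ≤ 1, so result = 1
All 125 assignments give value 1 — the formula is a G_5-tautology.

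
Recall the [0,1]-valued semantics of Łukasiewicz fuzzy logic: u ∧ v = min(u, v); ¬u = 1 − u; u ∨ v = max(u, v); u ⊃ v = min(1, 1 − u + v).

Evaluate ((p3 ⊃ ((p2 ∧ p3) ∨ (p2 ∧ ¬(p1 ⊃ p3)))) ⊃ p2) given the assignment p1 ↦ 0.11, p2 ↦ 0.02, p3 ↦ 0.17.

0.17

(p2 ∧ p3) = min(0.02, 0.17) = 0.02
(p1 ⊃ p3): min(1, 1 − 0.11 + 0.17) = 1
¬(p1 ⊃ p3): Łukasiewicz ¬ gives 1 − 1 = 0
(p2 ∧ ¬(p1 ⊃ p3)) = min(0.02, 0) = 0
((p2 ∧ p3) ∨ (p2 ∧ ¬(p1 ⊃ p3))) = max(0.02, 0) = 0.02
(p3 ⊃ ((p2 ∧ p3) ∨ (p2 ∧ ¬(p1 ⊃ p3)))): min(1, 1 − 0.17 + 0.02) = 0.85
((p3 ⊃ ((p2 ∧ p3) ∨ (p2 ∧ ¬(p1 ⊃ p3)))) ⊃ p2): min(1, 1 − 0.85 + 0.02) = 0.17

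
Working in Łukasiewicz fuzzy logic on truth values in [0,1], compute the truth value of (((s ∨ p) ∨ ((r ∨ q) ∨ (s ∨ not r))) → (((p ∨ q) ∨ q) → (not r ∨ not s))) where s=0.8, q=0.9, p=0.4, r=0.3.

0.90

(s ∨ p) = max(0.8, 0.4) = 0.8
(r ∨ q) = max(0.3, 0.9) = 0.9
not r: Łukasiewicz ¬ gives 1 − 0.3 = 0.7
(s ∨ not r) = max(0.8, 0.7) = 0.8
((r ∨ q) ∨ (s ∨ not r)) = max(0.9, 0.8) = 0.9
((s ∨ p) ∨ ((r ∨ q) ∨ (s ∨ not r))) = max(0.8, 0.9) = 0.9
(p ∨ q) = max(0.4, 0.9) = 0.9
((p ∨ q) ∨ q) = max(0.9, 0.9) = 0.9
not r: Łukasiewicz ¬ gives 1 − 0.3 = 0.7
not s: Łukasiewicz ¬ gives 1 − 0.8 = 0.2
(not r ∨ not s) = max(0.7, 0.2) = 0.7
(((p ∨ q) ∨ q) → (not r ∨ not s)): min(1, 1 − 0.9 + 0.7) = 0.8
(((s ∨ p) ∨ ((r ∨ q) ∨ (s ∨ not r))) → (((p ∨ q) ∨ q) → (not r ∨ not s))): min(1, 1 − 0.9 + 0.8) = 0.9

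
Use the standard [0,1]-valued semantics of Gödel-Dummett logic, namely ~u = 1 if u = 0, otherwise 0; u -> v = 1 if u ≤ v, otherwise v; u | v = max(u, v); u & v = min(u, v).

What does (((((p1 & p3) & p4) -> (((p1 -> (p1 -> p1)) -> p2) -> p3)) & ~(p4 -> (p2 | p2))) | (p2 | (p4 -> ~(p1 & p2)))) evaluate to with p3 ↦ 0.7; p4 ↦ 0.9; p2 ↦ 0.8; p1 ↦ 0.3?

(p1 & p3) = min(0.3, 0.7) = 0.3
((p1 & p3) & p4) = min(0.3, 0.9) = 0.3
(p1 -> p1): 0.3 ≤ 0.3, so result = 1
(p1 -> (p1 -> p1)): 0.3 ≤ 1, so result = 1
((p1 -> (p1 -> p1)) -> p2): 1 > 0.8, so result = 0.8
(((p1 -> (p1 -> p1)) -> p2) -> p3): 0.8 > 0.7, so result = 0.7
(((p1 & p3) & p4) -> (((p1 -> (p1 -> p1)) -> p2) -> p3)): 0.3 ≤ 0.7, so result = 1
(p2 | p2) = max(0.8, 0.8) = 0.8
(p4 -> (p2 | p2)): 0.9 > 0.8, so result = 0.8
~(p4 -> (p2 | p2)): Gödel ¬ of 0.8 = 0 (operand ≠ 0)
((((p1 & p3) & p4) -> (((p1 -> (p1 -> p1)) -> p2) -> p3)) & ~(p4 -> (p2 | p2))) = min(1, 0) = 0
(p1 & p2) = min(0.3, 0.8) = 0.3
~(p1 & p2): Gödel ¬ of 0.3 = 0 (operand ≠ 0)
(p4 -> ~(p1 & p2)): 0.9 > 0, so result = 0
(p2 | (p4 -> ~(p1 & p2))) = max(0.8, 0) = 0.8
(((((p1 & p3) & p4) -> (((p1 -> (p1 -> p1)) -> p2) -> p3)) & ~(p4 -> (p2 | p2))) | (p2 | (p4 -> ~(p1 & p2)))) = max(0, 0.8) = 0.8

0.80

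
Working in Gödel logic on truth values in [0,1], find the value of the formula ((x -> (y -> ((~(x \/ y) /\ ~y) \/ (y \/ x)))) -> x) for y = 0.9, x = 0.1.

(x \/ y) = max(0.1, 0.9) = 0.9
~(x \/ y): Gödel ¬ of 0.9 = 0 (operand ≠ 0)
~y: Gödel ¬ of 0.9 = 0 (operand ≠ 0)
(~(x \/ y) /\ ~y) = min(0, 0) = 0
(y \/ x) = max(0.9, 0.1) = 0.9
((~(x \/ y) /\ ~y) \/ (y \/ x)) = max(0, 0.9) = 0.9
(y -> ((~(x \/ y) /\ ~y) \/ (y \/ x))): 0.9 ≤ 0.9, so result = 1
(x -> (y -> ((~(x \/ y) /\ ~y) \/ (y \/ x)))): 0.1 ≤ 1, so result = 1
((x -> (y -> ((~(x \/ y) /\ ~y) \/ (y \/ x)))) -> x): 1 > 0.1, so result = 0.1

0.10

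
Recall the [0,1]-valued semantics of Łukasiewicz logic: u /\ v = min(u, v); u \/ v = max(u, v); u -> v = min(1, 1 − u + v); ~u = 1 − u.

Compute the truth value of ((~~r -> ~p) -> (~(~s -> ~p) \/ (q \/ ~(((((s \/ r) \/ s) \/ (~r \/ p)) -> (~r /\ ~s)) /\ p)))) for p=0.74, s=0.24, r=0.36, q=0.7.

0.80

~r: Łukasiewicz ¬ gives 1 − 0.36 = 0.64
~~r: Łukasiewicz ¬ gives 1 − 0.64 = 0.36
~p: Łukasiewicz ¬ gives 1 − 0.74 = 0.26
(~~r -> ~p): min(1, 1 − 0.36 + 0.26) = 0.9
~s: Łukasiewicz ¬ gives 1 − 0.24 = 0.76
~p: Łukasiewicz ¬ gives 1 − 0.74 = 0.26
(~s -> ~p): min(1, 1 − 0.76 + 0.26) = 0.5
~(~s -> ~p): Łukasiewicz ¬ gives 1 − 0.5 = 0.5
(s \/ r) = max(0.24, 0.36) = 0.36
((s \/ r) \/ s) = max(0.36, 0.24) = 0.36
~r: Łukasiewicz ¬ gives 1 − 0.36 = 0.64
(~r \/ p) = max(0.64, 0.74) = 0.74
(((s \/ r) \/ s) \/ (~r \/ p)) = max(0.36, 0.74) = 0.74
~r: Łukasiewicz ¬ gives 1 − 0.36 = 0.64
~s: Łukasiewicz ¬ gives 1 − 0.24 = 0.76
(~r /\ ~s) = min(0.64, 0.76) = 0.64
((((s \/ r) \/ s) \/ (~r \/ p)) -> (~r /\ ~s)): min(1, 1 − 0.74 + 0.64) = 0.9
(((((s \/ r) \/ s) \/ (~r \/ p)) -> (~r /\ ~s)) /\ p) = min(0.9, 0.74) = 0.74
~(((((s \/ r) \/ s) \/ (~r \/ p)) -> (~r /\ ~s)) /\ p): Łukasiewicz ¬ gives 1 − 0.74 = 0.26
(q \/ ~(((((s \/ r) \/ s) \/ (~r \/ p)) -> (~r /\ ~s)) /\ p)) = max(0.7, 0.26) = 0.7
(~(~s -> ~p) \/ (q \/ ~(((((s \/ r) \/ s) \/ (~r \/ p)) -> (~r /\ ~s)) /\ p))) = max(0.5, 0.7) = 0.7
((~~r -> ~p) -> (~(~s -> ~p) \/ (q \/ ~(((((s \/ r) \/ s) \/ (~r \/ p)) -> (~r /\ ~s)) /\ p)))): min(1, 1 − 0.9 + 0.7) = 0.8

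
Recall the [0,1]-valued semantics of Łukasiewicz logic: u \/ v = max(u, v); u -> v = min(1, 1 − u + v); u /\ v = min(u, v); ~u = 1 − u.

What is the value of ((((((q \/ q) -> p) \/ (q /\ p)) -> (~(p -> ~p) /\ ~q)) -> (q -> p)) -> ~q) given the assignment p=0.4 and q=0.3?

0.70

(q \/ q) = max(0.3, 0.3) = 0.3
((q \/ q) -> p): min(1, 1 − 0.3 + 0.4) = 1
(q /\ p) = min(0.3, 0.4) = 0.3
(((q \/ q) -> p) \/ (q /\ p)) = max(1, 0.3) = 1
~p: Łukasiewicz ¬ gives 1 − 0.4 = 0.6
(p -> ~p): min(1, 1 − 0.4 + 0.6) = 1
~(p -> ~p): Łukasiewicz ¬ gives 1 − 1 = 0
~q: Łukasiewicz ¬ gives 1 − 0.3 = 0.7
(~(p -> ~p) /\ ~q) = min(0, 0.7) = 0
((((q \/ q) -> p) \/ (q /\ p)) -> (~(p -> ~p) /\ ~q)): min(1, 1 − 1 + 0) = 0
(q -> p): min(1, 1 − 0.3 + 0.4) = 1
(((((q \/ q) -> p) \/ (q /\ p)) -> (~(p -> ~p) /\ ~q)) -> (q -> p)): min(1, 1 − 0 + 1) = 1
~q: Łukasiewicz ¬ gives 1 − 0.3 = 0.7
((((((q \/ q) -> p) \/ (q /\ p)) -> (~(p -> ~p) /\ ~q)) -> (q -> p)) -> ~q): min(1, 1 − 1 + 0.7) = 0.7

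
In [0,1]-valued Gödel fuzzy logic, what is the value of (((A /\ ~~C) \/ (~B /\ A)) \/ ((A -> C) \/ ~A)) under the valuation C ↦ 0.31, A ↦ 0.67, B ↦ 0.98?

0.67

~C: Gödel ¬ of 0.31 = 0 (operand ≠ 0)
~~C: Gödel ¬ of 0 = 1 (operand is 0)
(A /\ ~~C) = min(0.67, 1) = 0.67
~B: Gödel ¬ of 0.98 = 0 (operand ≠ 0)
(~B /\ A) = min(0, 0.67) = 0
((A /\ ~~C) \/ (~B /\ A)) = max(0.67, 0) = 0.67
(A -> C): 0.67 > 0.31, so result = 0.31
~A: Gödel ¬ of 0.67 = 0 (operand ≠ 0)
((A -> C) \/ ~A) = max(0.31, 0) = 0.31
(((A /\ ~~C) \/ (~B /\ A)) \/ ((A -> C) \/ ~A)) = max(0.67, 0.31) = 0.67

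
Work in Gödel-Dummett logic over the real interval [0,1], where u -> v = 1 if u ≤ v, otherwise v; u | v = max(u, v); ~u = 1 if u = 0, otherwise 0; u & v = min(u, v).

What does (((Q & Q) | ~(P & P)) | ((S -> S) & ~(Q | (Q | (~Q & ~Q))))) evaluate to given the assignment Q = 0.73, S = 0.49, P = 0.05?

(Q & Q) = min(0.73, 0.73) = 0.73
(P & P) = min(0.05, 0.05) = 0.05
~(P & P): Gödel ¬ of 0.05 = 0 (operand ≠ 0)
((Q & Q) | ~(P & P)) = max(0.73, 0) = 0.73
(S -> S): 0.49 ≤ 0.49, so result = 1
~Q: Gödel ¬ of 0.73 = 0 (operand ≠ 0)
~Q: Gödel ¬ of 0.73 = 0 (operand ≠ 0)
(~Q & ~Q) = min(0, 0) = 0
(Q | (~Q & ~Q)) = max(0.73, 0) = 0.73
(Q | (Q | (~Q & ~Q))) = max(0.73, 0.73) = 0.73
~(Q | (Q | (~Q & ~Q))): Gödel ¬ of 0.73 = 0 (operand ≠ 0)
((S -> S) & ~(Q | (Q | (~Q & ~Q)))) = min(1, 0) = 0
(((Q & Q) | ~(P & P)) | ((S -> S) & ~(Q | (Q | (~Q & ~Q))))) = max(0.73, 0) = 0.73

0.73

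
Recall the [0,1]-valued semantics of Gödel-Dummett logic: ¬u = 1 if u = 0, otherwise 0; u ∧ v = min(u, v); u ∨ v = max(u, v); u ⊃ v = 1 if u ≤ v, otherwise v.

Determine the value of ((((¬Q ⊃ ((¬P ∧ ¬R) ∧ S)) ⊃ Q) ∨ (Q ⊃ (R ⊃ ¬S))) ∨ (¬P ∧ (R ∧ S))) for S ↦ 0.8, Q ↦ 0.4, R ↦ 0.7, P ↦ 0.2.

¬Q: Gödel ¬ of 0.4 = 0 (operand ≠ 0)
¬P: Gödel ¬ of 0.2 = 0 (operand ≠ 0)
¬R: Gödel ¬ of 0.7 = 0 (operand ≠ 0)
(¬P ∧ ¬R) = min(0, 0) = 0
((¬P ∧ ¬R) ∧ S) = min(0, 0.8) = 0
(¬Q ⊃ ((¬P ∧ ¬R) ∧ S)): 0 ≤ 0, so result = 1
((¬Q ⊃ ((¬P ∧ ¬R) ∧ S)) ⊃ Q): 1 > 0.4, so result = 0.4
¬S: Gödel ¬ of 0.8 = 0 (operand ≠ 0)
(R ⊃ ¬S): 0.7 > 0, so result = 0
(Q ⊃ (R ⊃ ¬S)): 0.4 > 0, so result = 0
(((¬Q ⊃ ((¬P ∧ ¬R) ∧ S)) ⊃ Q) ∨ (Q ⊃ (R ⊃ ¬S))) = max(0.4, 0) = 0.4
¬P: Gödel ¬ of 0.2 = 0 (operand ≠ 0)
(R ∧ S) = min(0.7, 0.8) = 0.7
(¬P ∧ (R ∧ S)) = min(0, 0.7) = 0
((((¬Q ⊃ ((¬P ∧ ¬R) ∧ S)) ⊃ Q) ∨ (Q ⊃ (R ⊃ ¬S))) ∨ (¬P ∧ (R ∧ S))) = max(0.4, 0) = 0.4

0.40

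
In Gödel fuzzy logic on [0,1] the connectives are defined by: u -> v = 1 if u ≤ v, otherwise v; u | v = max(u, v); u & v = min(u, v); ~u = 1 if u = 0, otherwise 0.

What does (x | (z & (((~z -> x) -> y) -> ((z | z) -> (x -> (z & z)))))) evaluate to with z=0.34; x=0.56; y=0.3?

0.56

~z: Gödel ¬ of 0.34 = 0 (operand ≠ 0)
(~z -> x): 0 ≤ 0.56, so result = 1
((~z -> x) -> y): 1 > 0.3, so result = 0.3
(z | z) = max(0.34, 0.34) = 0.34
(z & z) = min(0.34, 0.34) = 0.34
(x -> (z & z)): 0.56 > 0.34, so result = 0.34
((z | z) -> (x -> (z & z))): 0.34 ≤ 0.34, so result = 1
(((~z -> x) -> y) -> ((z | z) -> (x -> (z & z)))): 0.3 ≤ 1, so result = 1
(z & (((~z -> x) -> y) -> ((z | z) -> (x -> (z & z))))) = min(0.34, 1) = 0.34
(x | (z & (((~z -> x) -> y) -> ((z | z) -> (x -> (z & z)))))) = max(0.56, 0.34) = 0.56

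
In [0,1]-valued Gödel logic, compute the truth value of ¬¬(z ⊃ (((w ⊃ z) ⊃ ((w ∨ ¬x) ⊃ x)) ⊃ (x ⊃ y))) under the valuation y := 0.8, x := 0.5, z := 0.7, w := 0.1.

(w ⊃ z): 0.1 ≤ 0.7, so result = 1
¬x: Gödel ¬ of 0.5 = 0 (operand ≠ 0)
(w ∨ ¬x) = max(0.1, 0) = 0.1
((w ∨ ¬x) ⊃ x): 0.1 ≤ 0.5, so result = 1
((w ⊃ z) ⊃ ((w ∨ ¬x) ⊃ x)): 1 ≤ 1, so result = 1
(x ⊃ y): 0.5 ≤ 0.8, so result = 1
(((w ⊃ z) ⊃ ((w ∨ ¬x) ⊃ x)) ⊃ (x ⊃ y)): 1 ≤ 1, so result = 1
(z ⊃ (((w ⊃ z) ⊃ ((w ∨ ¬x) ⊃ x)) ⊃ (x ⊃ y))): 0.7 ≤ 1, so result = 1
¬(z ⊃ (((w ⊃ z) ⊃ ((w ∨ ¬x) ⊃ x)) ⊃ (x ⊃ y))): Gödel ¬ of 1 = 0 (operand ≠ 0)
¬¬(z ⊃ (((w ⊃ z) ⊃ ((w ∨ ¬x) ⊃ x)) ⊃ (x ⊃ y))): Gödel ¬ of 0 = 1 (operand is 0)

1.00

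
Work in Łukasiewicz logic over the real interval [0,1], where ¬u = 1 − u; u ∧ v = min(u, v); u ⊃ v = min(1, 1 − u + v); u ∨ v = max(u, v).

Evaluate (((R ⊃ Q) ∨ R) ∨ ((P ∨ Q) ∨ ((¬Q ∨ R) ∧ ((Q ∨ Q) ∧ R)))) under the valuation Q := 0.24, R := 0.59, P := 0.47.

(R ⊃ Q): min(1, 1 − 0.59 + 0.24) = 0.65
((R ⊃ Q) ∨ R) = max(0.65, 0.59) = 0.65
(P ∨ Q) = max(0.47, 0.24) = 0.47
¬Q: Łukasiewicz ¬ gives 1 − 0.24 = 0.76
(¬Q ∨ R) = max(0.76, 0.59) = 0.76
(Q ∨ Q) = max(0.24, 0.24) = 0.24
((Q ∨ Q) ∧ R) = min(0.24, 0.59) = 0.24
((¬Q ∨ R) ∧ ((Q ∨ Q) ∧ R)) = min(0.76, 0.24) = 0.24
((P ∨ Q) ∨ ((¬Q ∨ R) ∧ ((Q ∨ Q) ∧ R))) = max(0.47, 0.24) = 0.47
(((R ⊃ Q) ∨ R) ∨ ((P ∨ Q) ∨ ((¬Q ∨ R) ∧ ((Q ∨ Q) ∧ R)))) = max(0.65, 0.47) = 0.65

0.65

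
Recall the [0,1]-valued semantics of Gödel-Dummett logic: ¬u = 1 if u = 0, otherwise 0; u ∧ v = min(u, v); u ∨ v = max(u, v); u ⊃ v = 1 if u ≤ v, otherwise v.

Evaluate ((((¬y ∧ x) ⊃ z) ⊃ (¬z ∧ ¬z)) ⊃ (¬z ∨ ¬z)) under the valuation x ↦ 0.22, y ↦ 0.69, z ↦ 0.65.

¬y: Gödel ¬ of 0.69 = 0 (operand ≠ 0)
(¬y ∧ x) = min(0, 0.22) = 0
((¬y ∧ x) ⊃ z): 0 ≤ 0.65, so result = 1
¬z: Gödel ¬ of 0.65 = 0 (operand ≠ 0)
¬z: Gödel ¬ of 0.65 = 0 (operand ≠ 0)
(¬z ∧ ¬z) = min(0, 0) = 0
(((¬y ∧ x) ⊃ z) ⊃ (¬z ∧ ¬z)): 1 > 0, so result = 0
¬z: Gödel ¬ of 0.65 = 0 (operand ≠ 0)
¬z: Gödel ¬ of 0.65 = 0 (operand ≠ 0)
(¬z ∨ ¬z) = max(0, 0) = 0
((((¬y ∧ x) ⊃ z) ⊃ (¬z ∧ ¬z)) ⊃ (¬z ∨ ¬z)): 0 ≤ 0, so result = 1

1.00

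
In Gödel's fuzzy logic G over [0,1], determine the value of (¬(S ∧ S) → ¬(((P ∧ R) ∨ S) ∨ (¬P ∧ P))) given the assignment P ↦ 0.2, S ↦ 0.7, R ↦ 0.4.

(S ∧ S) = min(0.7, 0.7) = 0.7
¬(S ∧ S): Gödel ¬ of 0.7 = 0 (operand ≠ 0)
(P ∧ R) = min(0.2, 0.4) = 0.2
((P ∧ R) ∨ S) = max(0.2, 0.7) = 0.7
¬P: Gödel ¬ of 0.2 = 0 (operand ≠ 0)
(¬P ∧ P) = min(0, 0.2) = 0
(((P ∧ R) ∨ S) ∨ (¬P ∧ P)) = max(0.7, 0) = 0.7
¬(((P ∧ R) ∨ S) ∨ (¬P ∧ P)): Gödel ¬ of 0.7 = 0 (operand ≠ 0)
(¬(S ∧ S) → ¬(((P ∧ R) ∨ S) ∨ (¬P ∧ P))): 0 ≤ 0, so result = 1

1.00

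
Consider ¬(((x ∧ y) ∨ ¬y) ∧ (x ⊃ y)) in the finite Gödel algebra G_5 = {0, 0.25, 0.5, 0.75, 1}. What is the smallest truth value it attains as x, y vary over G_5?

0.00

The minimum is attained at x = 0, y = 0:
  (x ∧ y) = min(0, 0) = 0
  ¬y: Gödel ¬ of 0 = 1 (operand is 0)
  ((x ∧ y) ∨ ¬y) = max(0, 1) = 1
  (x ⊃ y): 0 ≤ 0, so result = 1
  (((x ∧ y) ∨ ¬y) ∧ (x ⊃ y)) = min(1, 1) = 1
  ¬(((x ∧ y) ∨ ¬y) ∧ (x ⊃ y)): Gödel ¬ of 1 = 0 (operand ≠ 0)
Checking all 25 assignments confirms none give a value below 0.00.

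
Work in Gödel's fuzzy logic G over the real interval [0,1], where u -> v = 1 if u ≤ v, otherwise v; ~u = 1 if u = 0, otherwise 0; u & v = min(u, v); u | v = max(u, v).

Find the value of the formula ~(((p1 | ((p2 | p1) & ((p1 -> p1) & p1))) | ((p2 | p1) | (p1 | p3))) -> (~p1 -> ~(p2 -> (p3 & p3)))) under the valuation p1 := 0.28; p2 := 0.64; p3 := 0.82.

0.00

(p2 | p1) = max(0.64, 0.28) = 0.64
(p1 -> p1): 0.28 ≤ 0.28, so result = 1
((p1 -> p1) & p1) = min(1, 0.28) = 0.28
((p2 | p1) & ((p1 -> p1) & p1)) = min(0.64, 0.28) = 0.28
(p1 | ((p2 | p1) & ((p1 -> p1) & p1))) = max(0.28, 0.28) = 0.28
(p2 | p1) = max(0.64, 0.28) = 0.64
(p1 | p3) = max(0.28, 0.82) = 0.82
((p2 | p1) | (p1 | p3)) = max(0.64, 0.82) = 0.82
((p1 | ((p2 | p1) & ((p1 -> p1) & p1))) | ((p2 | p1) | (p1 | p3))) = max(0.28, 0.82) = 0.82
~p1: Gödel ¬ of 0.28 = 0 (operand ≠ 0)
(p3 & p3) = min(0.82, 0.82) = 0.82
(p2 -> (p3 & p3)): 0.64 ≤ 0.82, so result = 1
~(p2 -> (p3 & p3)): Gödel ¬ of 1 = 0 (operand ≠ 0)
(~p1 -> ~(p2 -> (p3 & p3))): 0 ≤ 0, so result = 1
(((p1 | ((p2 | p1) & ((p1 -> p1) & p1))) | ((p2 | p1) | (p1 | p3))) -> (~p1 -> ~(p2 -> (p3 & p3)))): 0.82 ≤ 1, so result = 1
~(((p1 | ((p2 | p1) & ((p1 -> p1) & p1))) | ((p2 | p1) | (p1 | p3))) -> (~p1 -> ~(p2 -> (p3 & p3)))): Gödel ¬ of 1 = 0 (operand ≠ 0)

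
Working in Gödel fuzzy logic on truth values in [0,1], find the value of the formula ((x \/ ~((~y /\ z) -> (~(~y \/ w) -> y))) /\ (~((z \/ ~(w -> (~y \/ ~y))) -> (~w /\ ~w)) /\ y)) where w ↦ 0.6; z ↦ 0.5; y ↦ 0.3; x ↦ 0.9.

0.30

~y: Gödel ¬ of 0.3 = 0 (operand ≠ 0)
(~y /\ z) = min(0, 0.5) = 0
~y: Gödel ¬ of 0.3 = 0 (operand ≠ 0)
(~y \/ w) = max(0, 0.6) = 0.6
~(~y \/ w): Gödel ¬ of 0.6 = 0 (operand ≠ 0)
(~(~y \/ w) -> y): 0 ≤ 0.3, so result = 1
((~y /\ z) -> (~(~y \/ w) -> y)): 0 ≤ 1, so result = 1
~((~y /\ z) -> (~(~y \/ w) -> y)): Gödel ¬ of 1 = 0 (operand ≠ 0)
(x \/ ~((~y /\ z) -> (~(~y \/ w) -> y))) = max(0.9, 0) = 0.9
~y: Gödel ¬ of 0.3 = 0 (operand ≠ 0)
~y: Gödel ¬ of 0.3 = 0 (operand ≠ 0)
(~y \/ ~y) = max(0, 0) = 0
(w -> (~y \/ ~y)): 0.6 > 0, so result = 0
~(w -> (~y \/ ~y)): Gödel ¬ of 0 = 1 (operand is 0)
(z \/ ~(w -> (~y \/ ~y))) = max(0.5, 1) = 1
~w: Gödel ¬ of 0.6 = 0 (operand ≠ 0)
~w: Gödel ¬ of 0.6 = 0 (operand ≠ 0)
(~w /\ ~w) = min(0, 0) = 0
((z \/ ~(w -> (~y \/ ~y))) -> (~w /\ ~w)): 1 > 0, so result = 0
~((z \/ ~(w -> (~y \/ ~y))) -> (~w /\ ~w)): Gödel ¬ of 0 = 1 (operand is 0)
(~((z \/ ~(w -> (~y \/ ~y))) -> (~w /\ ~w)) /\ y) = min(1, 0.3) = 0.3
((x \/ ~((~y /\ z) -> (~(~y \/ w) -> y))) /\ (~((z \/ ~(w -> (~y \/ ~y))) -> (~w /\ ~w)) /\ y)) = min(0.9, 0.3) = 0.3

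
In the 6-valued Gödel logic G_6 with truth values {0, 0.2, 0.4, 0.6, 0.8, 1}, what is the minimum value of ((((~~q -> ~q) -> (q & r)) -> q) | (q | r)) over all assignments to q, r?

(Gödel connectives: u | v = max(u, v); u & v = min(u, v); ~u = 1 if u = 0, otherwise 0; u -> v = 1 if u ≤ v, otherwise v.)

The minimum is attained at q = 0.2, r = 0:
  ~q: Gödel ¬ of 0.2 = 0 (operand ≠ 0)
  ~~q: Gödel ¬ of 0 = 1 (operand is 0)
  ~q: Gödel ¬ of 0.2 = 0 (operand ≠ 0)
  (~~q -> ~q): 1 > 0, so result = 0
  (q & r) = min(0.2, 0) = 0
  ((~~q -> ~q) -> (q & r)): 0 ≤ 0, so result = 1
  (((~~q -> ~q) -> (q & r)) -> q): 1 > 0.2, so result = 0.2
  (q | r) = max(0.2, 0) = 0.2
  ((((~~q -> ~q) -> (q & r)) -> q) | (q | r)) = max(0.2, 0.2) = 0.2
Checking all 36 assignments confirms none give a value below 0.20.

0.20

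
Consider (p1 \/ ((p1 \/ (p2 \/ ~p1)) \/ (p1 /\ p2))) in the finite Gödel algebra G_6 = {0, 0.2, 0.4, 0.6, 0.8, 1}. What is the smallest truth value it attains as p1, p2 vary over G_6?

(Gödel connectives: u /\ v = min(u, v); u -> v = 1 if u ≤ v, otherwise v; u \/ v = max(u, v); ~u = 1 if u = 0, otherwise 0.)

0.20

The minimum is attained at p1 = 0.2, p2 = 0:
  ~p1: Gödel ¬ of 0.2 = 0 (operand ≠ 0)
  (p2 \/ ~p1) = max(0, 0) = 0
  (p1 \/ (p2 \/ ~p1)) = max(0.2, 0) = 0.2
  (p1 /\ p2) = min(0.2, 0) = 0
  ((p1 \/ (p2 \/ ~p1)) \/ (p1 /\ p2)) = max(0.2, 0) = 0.2
  (p1 \/ ((p1 \/ (p2 \/ ~p1)) \/ (p1 /\ p2))) = max(0.2, 0.2) = 0.2
Checking all 36 assignments confirms none give a value below 0.20.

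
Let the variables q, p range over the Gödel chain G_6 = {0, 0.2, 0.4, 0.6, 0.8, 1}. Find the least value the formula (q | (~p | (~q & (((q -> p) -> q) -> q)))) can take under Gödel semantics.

0.20

The minimum is attained at q = 0.2, p = 0.2:
  ~p: Gödel ¬ of 0.2 = 0 (operand ≠ 0)
  ~q: Gödel ¬ of 0.2 = 0 (operand ≠ 0)
  (q -> p): 0.2 ≤ 0.2, so result = 1
  ((q -> p) -> q): 1 > 0.2, so result = 0.2
  (((q -> p) -> q) -> q): 0.2 ≤ 0.2, so result = 1
  (~q & (((q -> p) -> q) -> q)) = min(0, 1) = 0
  (~p | (~q & (((q -> p) -> q) -> q))) = max(0, 0) = 0
  (q | (~p | (~q & (((q -> p) -> q) -> q)))) = max(0.2, 0) = 0.2
Checking all 36 assignments confirms none give a value below 0.20.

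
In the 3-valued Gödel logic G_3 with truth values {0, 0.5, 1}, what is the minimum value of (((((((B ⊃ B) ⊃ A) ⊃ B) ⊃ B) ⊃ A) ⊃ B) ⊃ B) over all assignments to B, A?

The minimum is attained at B = 0.5, A = 0:
  (B ⊃ B): 0.5 ≤ 0.5, so result = 1
  ((B ⊃ B) ⊃ A): 1 > 0, so result = 0
  (((B ⊃ B) ⊃ A) ⊃ B): 0 ≤ 0.5, so result = 1
  ((((B ⊃ B) ⊃ A) ⊃ B) ⊃ B): 1 > 0.5, so result = 0.5
  (((((B ⊃ B) ⊃ A) ⊃ B) ⊃ B) ⊃ A): 0.5 > 0, so result = 0
  ((((((B ⊃ B) ⊃ A) ⊃ B) ⊃ B) ⊃ A) ⊃ B): 0 ≤ 0.5, so result = 1
  (((((((B ⊃ B) ⊃ A) ⊃ B) ⊃ B) ⊃ A) ⊃ B) ⊃ B): 1 > 0.5, so result = 0.5
Checking all 9 assignments confirms none give a value below 0.50.

0.50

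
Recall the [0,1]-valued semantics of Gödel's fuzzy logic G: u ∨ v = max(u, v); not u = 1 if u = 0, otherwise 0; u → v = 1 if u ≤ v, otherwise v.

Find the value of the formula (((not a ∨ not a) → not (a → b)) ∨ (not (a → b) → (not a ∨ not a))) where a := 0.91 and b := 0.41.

1.00

not a: Gödel ¬ of 0.91 = 0 (operand ≠ 0)
not a: Gödel ¬ of 0.91 = 0 (operand ≠ 0)
(not a ∨ not a) = max(0, 0) = 0
(a → b): 0.91 > 0.41, so result = 0.41
not (a → b): Gödel ¬ of 0.41 = 0 (operand ≠ 0)
((not a ∨ not a) → not (a → b)): 0 ≤ 0, so result = 1
(a → b): 0.91 > 0.41, so result = 0.41
not (a → b): Gödel ¬ of 0.41 = 0 (operand ≠ 0)
not a: Gödel ¬ of 0.91 = 0 (operand ≠ 0)
not a: Gödel ¬ of 0.91 = 0 (operand ≠ 0)
(not a ∨ not a) = max(0, 0) = 0
(not (a → b) → (not a ∨ not a)): 0 ≤ 0, so result = 1
(((not a ∨ not a) → not (a → b)) ∨ (not (a → b) → (not a ∨ not a))) = max(1, 1) = 1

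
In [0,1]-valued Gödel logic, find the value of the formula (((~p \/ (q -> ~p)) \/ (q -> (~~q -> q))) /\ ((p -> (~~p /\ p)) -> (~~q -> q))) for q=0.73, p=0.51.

~p: Gödel ¬ of 0.51 = 0 (operand ≠ 0)
~p: Gödel ¬ of 0.51 = 0 (operand ≠ 0)
(q -> ~p): 0.73 > 0, so result = 0
(~p \/ (q -> ~p)) = max(0, 0) = 0
~q: Gödel ¬ of 0.73 = 0 (operand ≠ 0)
~~q: Gödel ¬ of 0 = 1 (operand is 0)
(~~q -> q): 1 > 0.73, so result = 0.73
(q -> (~~q -> q)): 0.73 ≤ 0.73, so result = 1
((~p \/ (q -> ~p)) \/ (q -> (~~q -> q))) = max(0, 1) = 1
~p: Gödel ¬ of 0.51 = 0 (operand ≠ 0)
~~p: Gödel ¬ of 0 = 1 (operand is 0)
(~~p /\ p) = min(1, 0.51) = 0.51
(p -> (~~p /\ p)): 0.51 ≤ 0.51, so result = 1
~q: Gödel ¬ of 0.73 = 0 (operand ≠ 0)
~~q: Gödel ¬ of 0 = 1 (operand is 0)
(~~q -> q): 1 > 0.73, so result = 0.73
((p -> (~~p /\ p)) -> (~~q -> q)): 1 > 0.73, so result = 0.73
(((~p \/ (q -> ~p)) \/ (q -> (~~q -> q))) /\ ((p -> (~~p /\ p)) -> (~~q -> q))) = min(1, 0.73) = 0.73

0.73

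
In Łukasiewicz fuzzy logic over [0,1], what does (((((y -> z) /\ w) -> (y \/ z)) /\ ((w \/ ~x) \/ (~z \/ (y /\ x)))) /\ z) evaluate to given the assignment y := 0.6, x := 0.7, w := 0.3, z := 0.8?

0.60

(y -> z): min(1, 1 − 0.6 + 0.8) = 1
((y -> z) /\ w) = min(1, 0.3) = 0.3
(y \/ z) = max(0.6, 0.8) = 0.8
(((y -> z) /\ w) -> (y \/ z)): min(1, 1 − 0.3 + 0.8) = 1
~x: Łukasiewicz ¬ gives 1 − 0.7 = 0.3
(w \/ ~x) = max(0.3, 0.3) = 0.3
~z: Łukasiewicz ¬ gives 1 − 0.8 = 0.2
(y /\ x) = min(0.6, 0.7) = 0.6
(~z \/ (y /\ x)) = max(0.2, 0.6) = 0.6
((w \/ ~x) \/ (~z \/ (y /\ x))) = max(0.3, 0.6) = 0.6
((((y -> z) /\ w) -> (y \/ z)) /\ ((w \/ ~x) \/ (~z \/ (y /\ x)))) = min(1, 0.6) = 0.6
(((((y -> z) /\ w) -> (y \/ z)) /\ ((w \/ ~x) \/ (~z \/ (y /\ x)))) /\ z) = min(0.6, 0.8) = 0.6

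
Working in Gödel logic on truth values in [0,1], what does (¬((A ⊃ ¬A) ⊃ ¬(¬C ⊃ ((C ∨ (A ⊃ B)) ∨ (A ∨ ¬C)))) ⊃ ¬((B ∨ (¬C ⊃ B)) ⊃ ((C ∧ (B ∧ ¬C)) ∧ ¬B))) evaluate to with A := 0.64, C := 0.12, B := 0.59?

1.00

¬A: Gödel ¬ of 0.64 = 0 (operand ≠ 0)
(A ⊃ ¬A): 0.64 > 0, so result = 0
¬C: Gödel ¬ of 0.12 = 0 (operand ≠ 0)
(A ⊃ B): 0.64 > 0.59, so result = 0.59
(C ∨ (A ⊃ B)) = max(0.12, 0.59) = 0.59
¬C: Gödel ¬ of 0.12 = 0 (operand ≠ 0)
(A ∨ ¬C) = max(0.64, 0) = 0.64
((C ∨ (A ⊃ B)) ∨ (A ∨ ¬C)) = max(0.59, 0.64) = 0.64
(¬C ⊃ ((C ∨ (A ⊃ B)) ∨ (A ∨ ¬C))): 0 ≤ 0.64, so result = 1
¬(¬C ⊃ ((C ∨ (A ⊃ B)) ∨ (A ∨ ¬C))): Gödel ¬ of 1 = 0 (operand ≠ 0)
((A ⊃ ¬A) ⊃ ¬(¬C ⊃ ((C ∨ (A ⊃ B)) ∨ (A ∨ ¬C)))): 0 ≤ 0, so result = 1
¬((A ⊃ ¬A) ⊃ ¬(¬C ⊃ ((C ∨ (A ⊃ B)) ∨ (A ∨ ¬C)))): Gödel ¬ of 1 = 0 (operand ≠ 0)
¬C: Gödel ¬ of 0.12 = 0 (operand ≠ 0)
(¬C ⊃ B): 0 ≤ 0.59, so result = 1
(B ∨ (¬C ⊃ B)) = max(0.59, 1) = 1
¬C: Gödel ¬ of 0.12 = 0 (operand ≠ 0)
(B ∧ ¬C) = min(0.59, 0) = 0
(C ∧ (B ∧ ¬C)) = min(0.12, 0) = 0
¬B: Gödel ¬ of 0.59 = 0 (operand ≠ 0)
((C ∧ (B ∧ ¬C)) ∧ ¬B) = min(0, 0) = 0
((B ∨ (¬C ⊃ B)) ⊃ ((C ∧ (B ∧ ¬C)) ∧ ¬B)): 1 > 0, so result = 0
¬((B ∨ (¬C ⊃ B)) ⊃ ((C ∧ (B ∧ ¬C)) ∧ ¬B)): Gödel ¬ of 0 = 1 (operand is 0)
(¬((A ⊃ ¬A) ⊃ ¬(¬C ⊃ ((C ∨ (A ⊃ B)) ∨ (A ∨ ¬C)))) ⊃ ¬((B ∨ (¬C ⊃ B)) ⊃ ((C ∧ (B ∧ ¬C)) ∧ ¬B))): 0 ≤ 1, so result = 1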